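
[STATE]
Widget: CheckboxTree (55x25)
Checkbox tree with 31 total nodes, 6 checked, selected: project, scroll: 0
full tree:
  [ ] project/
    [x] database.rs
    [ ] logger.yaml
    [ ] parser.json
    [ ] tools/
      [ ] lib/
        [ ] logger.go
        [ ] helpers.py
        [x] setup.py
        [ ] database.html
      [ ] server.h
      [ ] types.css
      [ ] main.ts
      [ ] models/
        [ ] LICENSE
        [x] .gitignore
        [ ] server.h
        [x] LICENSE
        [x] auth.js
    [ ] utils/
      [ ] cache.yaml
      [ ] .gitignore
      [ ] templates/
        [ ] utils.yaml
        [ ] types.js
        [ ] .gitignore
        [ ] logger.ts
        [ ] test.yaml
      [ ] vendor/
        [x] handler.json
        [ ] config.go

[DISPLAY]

>[-] project/                                          
   [x] database.rs                                     
   [ ] logger.yaml                                     
   [ ] parser.json                                     
   [-] tools/                                          
     [-] lib/                                          
       [ ] logger.go                                   
       [ ] helpers.py                                  
       [x] setup.py                                    
       [ ] database.html                               
     [ ] server.h                                      
     [ ] types.css                                     
     [ ] main.ts                                       
     [-] models/                                       
       [ ] LICENSE                                     
       [x] .gitignore                                  
       [ ] server.h                                    
       [x] LICENSE                                     
       [x] auth.js                                     
   [-] utils/                                          
     [ ] cache.yaml                                    
     [ ] .gitignore                                    
     [ ] templates/                                    
       [ ] utils.yaml                                  
       [ ] types.js                                    


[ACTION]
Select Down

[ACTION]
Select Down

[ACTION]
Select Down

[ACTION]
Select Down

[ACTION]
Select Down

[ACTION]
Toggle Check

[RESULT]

 [-] project/                                          
   [x] database.rs                                     
   [ ] logger.yaml                                     
   [ ] parser.json                                     
   [-] tools/                                          
>    [x] lib/                                          
       [x] logger.go                                   
       [x] helpers.py                                  
       [x] setup.py                                    
       [x] database.html                               
     [ ] server.h                                      
     [ ] types.css                                     
     [ ] main.ts                                       
     [-] models/                                       
       [ ] LICENSE                                     
       [x] .gitignore                                  
       [ ] server.h                                    
       [x] LICENSE                                     
       [x] auth.js                                     
   [-] utils/                                          
     [ ] cache.yaml                                    
     [ ] .gitignore                                    
     [ ] templates/                                    
       [ ] utils.yaml                                  
       [ ] types.js                                    


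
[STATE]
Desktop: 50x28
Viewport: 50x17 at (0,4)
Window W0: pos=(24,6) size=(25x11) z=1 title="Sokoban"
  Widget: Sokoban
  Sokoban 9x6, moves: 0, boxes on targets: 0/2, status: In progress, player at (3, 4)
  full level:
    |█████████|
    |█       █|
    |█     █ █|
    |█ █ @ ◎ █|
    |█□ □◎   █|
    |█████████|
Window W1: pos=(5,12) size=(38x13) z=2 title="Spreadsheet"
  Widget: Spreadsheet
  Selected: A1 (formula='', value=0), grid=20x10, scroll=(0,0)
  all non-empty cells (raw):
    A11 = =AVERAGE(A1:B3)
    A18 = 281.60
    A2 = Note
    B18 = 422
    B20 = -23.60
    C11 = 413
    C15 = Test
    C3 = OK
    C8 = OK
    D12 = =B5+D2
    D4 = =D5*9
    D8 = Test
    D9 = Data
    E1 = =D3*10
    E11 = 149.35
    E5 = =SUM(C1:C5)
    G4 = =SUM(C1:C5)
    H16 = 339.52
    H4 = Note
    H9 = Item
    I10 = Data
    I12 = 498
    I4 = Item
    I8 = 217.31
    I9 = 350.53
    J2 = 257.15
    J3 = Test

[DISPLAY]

                                                  
                                                  
                        ┏━━━━━━━━━━━━━━━━━━━━━━━┓ 
                        ┃ Sokoban               ┃ 
                        ┠───────────────────────┨ 
                        ┃█████████              ┃ 
                        ┃█       █              ┃ 
                        ┃█     █ █              ┃ 
     ┏━━━━━━━━━━━━━━━━━━━━━━━━━━━━━━━━━━━━┓     ┃ 
     ┃ Spreadsheet                        ┃     ┃ 
     ┠────────────────────────────────────┨     ┃ 
     ┃A1:                                 ┃     ┃ 
     ┃       A       B       C       D    ┃━━━━━┛ 
     ┃------------------------------------┃       
     ┃  1      [0]       0       0       0┃       
     ┃  2 Note           0       0       0┃       
     ┃  3        0       0OK             0┃       


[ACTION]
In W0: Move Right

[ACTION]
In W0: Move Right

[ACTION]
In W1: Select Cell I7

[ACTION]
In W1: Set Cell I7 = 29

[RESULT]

                                                  
                                                  
                        ┏━━━━━━━━━━━━━━━━━━━━━━━┓ 
                        ┃ Sokoban               ┃ 
                        ┠───────────────────────┨ 
                        ┃█████████              ┃ 
                        ┃█       █              ┃ 
                        ┃█     █ █              ┃ 
     ┏━━━━━━━━━━━━━━━━━━━━━━━━━━━━━━━━━━━━┓     ┃ 
     ┃ Spreadsheet                        ┃     ┃ 
     ┠────────────────────────────────────┨     ┃ 
     ┃I7: 29                              ┃     ┃ 
     ┃       A       B       C       D    ┃━━━━━┛ 
     ┃------------------------------------┃       
     ┃  1        0       0       0       0┃       
     ┃  2 Note           0       0       0┃       
     ┃  3        0       0OK             0┃       


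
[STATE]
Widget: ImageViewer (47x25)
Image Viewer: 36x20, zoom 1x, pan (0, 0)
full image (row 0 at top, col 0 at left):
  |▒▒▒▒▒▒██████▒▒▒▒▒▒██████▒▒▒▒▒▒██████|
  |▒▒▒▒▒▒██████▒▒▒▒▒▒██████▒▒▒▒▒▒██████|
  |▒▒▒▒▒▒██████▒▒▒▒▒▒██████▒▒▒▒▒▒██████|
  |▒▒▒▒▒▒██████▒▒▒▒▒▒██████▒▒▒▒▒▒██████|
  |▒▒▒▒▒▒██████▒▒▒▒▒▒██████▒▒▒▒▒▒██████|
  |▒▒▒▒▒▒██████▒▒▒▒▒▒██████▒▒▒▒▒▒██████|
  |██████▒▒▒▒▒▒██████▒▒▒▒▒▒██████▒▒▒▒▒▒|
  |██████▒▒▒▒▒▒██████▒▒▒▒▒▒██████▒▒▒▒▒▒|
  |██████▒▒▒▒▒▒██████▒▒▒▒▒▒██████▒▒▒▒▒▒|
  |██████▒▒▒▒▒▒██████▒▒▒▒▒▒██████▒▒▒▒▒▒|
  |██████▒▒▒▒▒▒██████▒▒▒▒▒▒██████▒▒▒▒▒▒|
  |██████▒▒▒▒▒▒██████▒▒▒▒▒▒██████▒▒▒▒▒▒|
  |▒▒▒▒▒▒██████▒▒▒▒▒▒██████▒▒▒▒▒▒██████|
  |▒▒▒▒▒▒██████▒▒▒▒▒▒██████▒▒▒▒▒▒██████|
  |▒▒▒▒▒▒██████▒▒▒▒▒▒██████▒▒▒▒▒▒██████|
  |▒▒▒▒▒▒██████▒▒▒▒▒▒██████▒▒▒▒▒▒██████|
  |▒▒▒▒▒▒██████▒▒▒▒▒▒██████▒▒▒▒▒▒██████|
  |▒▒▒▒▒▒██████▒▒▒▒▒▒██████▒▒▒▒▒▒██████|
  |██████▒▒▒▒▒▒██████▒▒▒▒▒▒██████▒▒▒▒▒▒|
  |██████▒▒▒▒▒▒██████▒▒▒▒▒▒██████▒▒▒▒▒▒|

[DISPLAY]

▒▒▒▒▒▒██████▒▒▒▒▒▒██████▒▒▒▒▒▒██████           
▒▒▒▒▒▒██████▒▒▒▒▒▒██████▒▒▒▒▒▒██████           
▒▒▒▒▒▒██████▒▒▒▒▒▒██████▒▒▒▒▒▒██████           
▒▒▒▒▒▒██████▒▒▒▒▒▒██████▒▒▒▒▒▒██████           
▒▒▒▒▒▒██████▒▒▒▒▒▒██████▒▒▒▒▒▒██████           
▒▒▒▒▒▒██████▒▒▒▒▒▒██████▒▒▒▒▒▒██████           
██████▒▒▒▒▒▒██████▒▒▒▒▒▒██████▒▒▒▒▒▒           
██████▒▒▒▒▒▒██████▒▒▒▒▒▒██████▒▒▒▒▒▒           
██████▒▒▒▒▒▒██████▒▒▒▒▒▒██████▒▒▒▒▒▒           
██████▒▒▒▒▒▒██████▒▒▒▒▒▒██████▒▒▒▒▒▒           
██████▒▒▒▒▒▒██████▒▒▒▒▒▒██████▒▒▒▒▒▒           
██████▒▒▒▒▒▒██████▒▒▒▒▒▒██████▒▒▒▒▒▒           
▒▒▒▒▒▒██████▒▒▒▒▒▒██████▒▒▒▒▒▒██████           
▒▒▒▒▒▒██████▒▒▒▒▒▒██████▒▒▒▒▒▒██████           
▒▒▒▒▒▒██████▒▒▒▒▒▒██████▒▒▒▒▒▒██████           
▒▒▒▒▒▒██████▒▒▒▒▒▒██████▒▒▒▒▒▒██████           
▒▒▒▒▒▒██████▒▒▒▒▒▒██████▒▒▒▒▒▒██████           
▒▒▒▒▒▒██████▒▒▒▒▒▒██████▒▒▒▒▒▒██████           
██████▒▒▒▒▒▒██████▒▒▒▒▒▒██████▒▒▒▒▒▒           
██████▒▒▒▒▒▒██████▒▒▒▒▒▒██████▒▒▒▒▒▒           
                                               
                                               
                                               
                                               
                                               


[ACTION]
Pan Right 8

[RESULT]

████▒▒▒▒▒▒██████▒▒▒▒▒▒██████                   
████▒▒▒▒▒▒██████▒▒▒▒▒▒██████                   
████▒▒▒▒▒▒██████▒▒▒▒▒▒██████                   
████▒▒▒▒▒▒██████▒▒▒▒▒▒██████                   
████▒▒▒▒▒▒██████▒▒▒▒▒▒██████                   
████▒▒▒▒▒▒██████▒▒▒▒▒▒██████                   
▒▒▒▒██████▒▒▒▒▒▒██████▒▒▒▒▒▒                   
▒▒▒▒██████▒▒▒▒▒▒██████▒▒▒▒▒▒                   
▒▒▒▒██████▒▒▒▒▒▒██████▒▒▒▒▒▒                   
▒▒▒▒██████▒▒▒▒▒▒██████▒▒▒▒▒▒                   
▒▒▒▒██████▒▒▒▒▒▒██████▒▒▒▒▒▒                   
▒▒▒▒██████▒▒▒▒▒▒██████▒▒▒▒▒▒                   
████▒▒▒▒▒▒██████▒▒▒▒▒▒██████                   
████▒▒▒▒▒▒██████▒▒▒▒▒▒██████                   
████▒▒▒▒▒▒██████▒▒▒▒▒▒██████                   
████▒▒▒▒▒▒██████▒▒▒▒▒▒██████                   
████▒▒▒▒▒▒██████▒▒▒▒▒▒██████                   
████▒▒▒▒▒▒██████▒▒▒▒▒▒██████                   
▒▒▒▒██████▒▒▒▒▒▒██████▒▒▒▒▒▒                   
▒▒▒▒██████▒▒▒▒▒▒██████▒▒▒▒▒▒                   
                                               
                                               
                                               
                                               
                                               


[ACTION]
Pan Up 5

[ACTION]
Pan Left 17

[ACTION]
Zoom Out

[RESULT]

▒▒▒▒▒▒██████▒▒▒▒▒▒██████▒▒▒▒▒▒██████           
▒▒▒▒▒▒██████▒▒▒▒▒▒██████▒▒▒▒▒▒██████           
▒▒▒▒▒▒██████▒▒▒▒▒▒██████▒▒▒▒▒▒██████           
▒▒▒▒▒▒██████▒▒▒▒▒▒██████▒▒▒▒▒▒██████           
▒▒▒▒▒▒██████▒▒▒▒▒▒██████▒▒▒▒▒▒██████           
▒▒▒▒▒▒██████▒▒▒▒▒▒██████▒▒▒▒▒▒██████           
██████▒▒▒▒▒▒██████▒▒▒▒▒▒██████▒▒▒▒▒▒           
██████▒▒▒▒▒▒██████▒▒▒▒▒▒██████▒▒▒▒▒▒           
██████▒▒▒▒▒▒██████▒▒▒▒▒▒██████▒▒▒▒▒▒           
██████▒▒▒▒▒▒██████▒▒▒▒▒▒██████▒▒▒▒▒▒           
██████▒▒▒▒▒▒██████▒▒▒▒▒▒██████▒▒▒▒▒▒           
██████▒▒▒▒▒▒██████▒▒▒▒▒▒██████▒▒▒▒▒▒           
▒▒▒▒▒▒██████▒▒▒▒▒▒██████▒▒▒▒▒▒██████           
▒▒▒▒▒▒██████▒▒▒▒▒▒██████▒▒▒▒▒▒██████           
▒▒▒▒▒▒██████▒▒▒▒▒▒██████▒▒▒▒▒▒██████           
▒▒▒▒▒▒██████▒▒▒▒▒▒██████▒▒▒▒▒▒██████           
▒▒▒▒▒▒██████▒▒▒▒▒▒██████▒▒▒▒▒▒██████           
▒▒▒▒▒▒██████▒▒▒▒▒▒██████▒▒▒▒▒▒██████           
██████▒▒▒▒▒▒██████▒▒▒▒▒▒██████▒▒▒▒▒▒           
██████▒▒▒▒▒▒██████▒▒▒▒▒▒██████▒▒▒▒▒▒           
                                               
                                               
                                               
                                               
                                               


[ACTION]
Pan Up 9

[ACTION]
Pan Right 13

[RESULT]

▒▒▒▒▒██████▒▒▒▒▒▒██████                        
▒▒▒▒▒██████▒▒▒▒▒▒██████                        
▒▒▒▒▒██████▒▒▒▒▒▒██████                        
▒▒▒▒▒██████▒▒▒▒▒▒██████                        
▒▒▒▒▒██████▒▒▒▒▒▒██████                        
▒▒▒▒▒██████▒▒▒▒▒▒██████                        
█████▒▒▒▒▒▒██████▒▒▒▒▒▒                        
█████▒▒▒▒▒▒██████▒▒▒▒▒▒                        
█████▒▒▒▒▒▒██████▒▒▒▒▒▒                        
█████▒▒▒▒▒▒██████▒▒▒▒▒▒                        
█████▒▒▒▒▒▒██████▒▒▒▒▒▒                        
█████▒▒▒▒▒▒██████▒▒▒▒▒▒                        
▒▒▒▒▒██████▒▒▒▒▒▒██████                        
▒▒▒▒▒██████▒▒▒▒▒▒██████                        
▒▒▒▒▒██████▒▒▒▒▒▒██████                        
▒▒▒▒▒██████▒▒▒▒▒▒██████                        
▒▒▒▒▒██████▒▒▒▒▒▒██████                        
▒▒▒▒▒██████▒▒▒▒▒▒██████                        
█████▒▒▒▒▒▒██████▒▒▒▒▒▒                        
█████▒▒▒▒▒▒██████▒▒▒▒▒▒                        
                                               
                                               
                                               
                                               
                                               


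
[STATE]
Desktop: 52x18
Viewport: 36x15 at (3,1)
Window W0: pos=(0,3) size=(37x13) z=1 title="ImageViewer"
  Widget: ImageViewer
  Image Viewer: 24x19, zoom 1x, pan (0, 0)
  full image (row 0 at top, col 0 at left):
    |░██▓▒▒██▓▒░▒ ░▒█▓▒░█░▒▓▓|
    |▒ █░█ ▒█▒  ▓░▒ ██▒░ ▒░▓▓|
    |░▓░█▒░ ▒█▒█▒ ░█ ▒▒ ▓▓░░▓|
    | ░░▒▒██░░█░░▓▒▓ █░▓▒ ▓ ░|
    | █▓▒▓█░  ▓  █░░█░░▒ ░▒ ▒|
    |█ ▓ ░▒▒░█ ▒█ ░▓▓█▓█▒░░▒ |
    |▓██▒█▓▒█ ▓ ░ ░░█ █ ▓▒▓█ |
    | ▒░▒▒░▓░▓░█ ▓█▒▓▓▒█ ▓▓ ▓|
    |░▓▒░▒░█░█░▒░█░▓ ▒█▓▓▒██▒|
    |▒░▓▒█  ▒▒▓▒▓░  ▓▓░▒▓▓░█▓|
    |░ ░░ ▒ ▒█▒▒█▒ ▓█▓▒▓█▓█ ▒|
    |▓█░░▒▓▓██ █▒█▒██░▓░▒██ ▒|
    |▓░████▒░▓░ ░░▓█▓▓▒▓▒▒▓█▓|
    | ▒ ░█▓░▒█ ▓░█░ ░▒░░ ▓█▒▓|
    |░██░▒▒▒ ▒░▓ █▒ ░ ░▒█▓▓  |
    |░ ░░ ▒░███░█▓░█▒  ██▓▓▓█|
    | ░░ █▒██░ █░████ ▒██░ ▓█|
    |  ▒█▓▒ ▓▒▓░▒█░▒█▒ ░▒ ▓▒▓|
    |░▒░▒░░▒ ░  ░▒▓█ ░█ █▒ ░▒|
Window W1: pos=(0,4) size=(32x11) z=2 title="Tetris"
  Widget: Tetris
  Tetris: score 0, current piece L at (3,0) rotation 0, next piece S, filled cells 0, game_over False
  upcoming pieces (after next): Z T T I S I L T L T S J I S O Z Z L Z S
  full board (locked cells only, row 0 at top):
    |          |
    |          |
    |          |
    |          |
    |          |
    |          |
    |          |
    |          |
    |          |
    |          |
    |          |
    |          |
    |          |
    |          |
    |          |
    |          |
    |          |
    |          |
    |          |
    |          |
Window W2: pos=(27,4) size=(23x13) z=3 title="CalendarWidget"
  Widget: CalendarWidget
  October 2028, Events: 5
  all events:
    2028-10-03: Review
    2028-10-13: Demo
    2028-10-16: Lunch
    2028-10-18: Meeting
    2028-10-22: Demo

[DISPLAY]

                                    
                                    
━━━━━━━━━━━━━━━━━━━━━━━━━━━━━━━━━┓  
━━━━━━━━━━━━━━━━━━━━━━━━┏━━━━━━━━━━━
etris                   ┃ CalendarWi
────────────────────────┠───────────
        │Next:          ┃     Octobe
        │ ░░            ┃Mo Tu We Th
        │░░             ┃           
        │               ┃ 2  3*  4  
        │               ┃ 9 10 11 12
        │               ┃16* 17 18* 
        │Score:         ┃23 24 25 26
━━━━━━━━━━━━━━━━━━━━━━━━┃30 31      
━━━━━━━━━━━━━━━━━━━━━━━━┃           


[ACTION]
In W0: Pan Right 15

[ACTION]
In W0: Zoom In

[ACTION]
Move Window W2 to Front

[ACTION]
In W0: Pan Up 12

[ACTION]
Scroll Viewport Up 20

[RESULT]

                                    
                                    
                                    
━━━━━━━━━━━━━━━━━━━━━━━━━━━━━━━━━┓  
━━━━━━━━━━━━━━━━━━━━━━━━┏━━━━━━━━━━━
etris                   ┃ CalendarWi
────────────────────────┠───────────
        │Next:          ┃     Octobe
        │ ░░            ┃Mo Tu We Th
        │░░             ┃           
        │               ┃ 2  3*  4  
        │               ┃ 9 10 11 12
        │               ┃16* 17 18* 
        │Score:         ┃23 24 25 26
━━━━━━━━━━━━━━━━━━━━━━━━┃30 31      


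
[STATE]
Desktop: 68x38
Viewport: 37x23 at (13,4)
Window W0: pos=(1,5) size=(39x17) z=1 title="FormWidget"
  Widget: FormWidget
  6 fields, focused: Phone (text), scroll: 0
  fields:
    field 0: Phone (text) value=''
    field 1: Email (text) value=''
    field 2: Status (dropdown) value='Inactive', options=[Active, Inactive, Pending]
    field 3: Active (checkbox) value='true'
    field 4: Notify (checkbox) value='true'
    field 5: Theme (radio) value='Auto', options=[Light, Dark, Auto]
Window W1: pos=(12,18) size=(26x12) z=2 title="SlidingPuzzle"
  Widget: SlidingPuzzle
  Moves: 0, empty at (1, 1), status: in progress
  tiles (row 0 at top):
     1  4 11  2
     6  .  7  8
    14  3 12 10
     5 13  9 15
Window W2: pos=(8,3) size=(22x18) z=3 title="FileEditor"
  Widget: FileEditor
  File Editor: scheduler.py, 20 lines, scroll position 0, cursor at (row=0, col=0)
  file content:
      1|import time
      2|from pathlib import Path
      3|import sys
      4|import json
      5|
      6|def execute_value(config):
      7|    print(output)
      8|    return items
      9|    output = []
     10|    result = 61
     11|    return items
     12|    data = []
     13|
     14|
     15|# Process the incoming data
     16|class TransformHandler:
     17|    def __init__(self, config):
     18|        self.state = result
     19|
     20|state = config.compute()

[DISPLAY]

eEditor         ┃                    
────────────────┨━━━━━━━━━┓          
rt time        ▲┃         ┃          
 pathlib import█┃─────────┨          
rt sys         ░┃        ]┃          
rt json        ░┃        ]┃          
               ░┃       ▼]┃          
execute_value(c░┃         ┃          
print(output)  ░┃         ┃          
return items   ░┃ Dark  (●┃          
output = []    ░┃         ┃          
result = 61    ░┃         ┃          
return items   ░┃         ┃          
data = []      ░┃         ┃          
               ░┃━━━━━━━┓ ┃          
               ▼┃       ┃ ┃          
━━━━━━━━━━━━━━━━┛───────┨ ┃          
┌────┬────┬────┬────┐   ┃━┛          
│  1 │  4 │ 11 │  2 │   ┃            
├────┼────┼────┼────┤   ┃            
│  6 │    │  7 │  8 │   ┃            
├────┼────┼────┼────┤   ┃            
│ 14 │  3 │ 12 │ 10 │   ┃            


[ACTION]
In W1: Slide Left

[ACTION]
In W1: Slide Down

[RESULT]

eEditor         ┃                    
────────────────┨━━━━━━━━━┓          
rt time        ▲┃         ┃          
 pathlib import█┃─────────┨          
rt sys         ░┃        ]┃          
rt json        ░┃        ]┃          
               ░┃       ▼]┃          
execute_value(c░┃         ┃          
print(output)  ░┃         ┃          
return items   ░┃ Dark  (●┃          
output = []    ░┃         ┃          
result = 61    ░┃         ┃          
return items   ░┃         ┃          
data = []      ░┃         ┃          
               ░┃━━━━━━━┓ ┃          
               ▼┃       ┃ ┃          
━━━━━━━━━━━━━━━━┛───────┨ ┃          
┌────┬────┬────┬────┐   ┃━┛          
│  1 │  4 │    │  2 │   ┃            
├────┼────┼────┼────┤   ┃            
│  6 │  7 │ 11 │  8 │   ┃            
├────┼────┼────┼────┤   ┃            
│ 14 │  3 │ 12 │ 10 │   ┃            


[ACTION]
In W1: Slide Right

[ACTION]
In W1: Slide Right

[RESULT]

eEditor         ┃                    
────────────────┨━━━━━━━━━┓          
rt time        ▲┃         ┃          
 pathlib import█┃─────────┨          
rt sys         ░┃        ]┃          
rt json        ░┃        ]┃          
               ░┃       ▼]┃          
execute_value(c░┃         ┃          
print(output)  ░┃         ┃          
return items   ░┃ Dark  (●┃          
output = []    ░┃         ┃          
result = 61    ░┃         ┃          
return items   ░┃         ┃          
data = []      ░┃         ┃          
               ░┃━━━━━━━┓ ┃          
               ▼┃       ┃ ┃          
━━━━━━━━━━━━━━━━┛───────┨ ┃          
┌────┬────┬────┬────┐   ┃━┛          
│    │  1 │  4 │  2 │   ┃            
├────┼────┼────┼────┤   ┃            
│  6 │  7 │ 11 │  8 │   ┃            
├────┼────┼────┼────┤   ┃            
│ 14 │  3 │ 12 │ 10 │   ┃            


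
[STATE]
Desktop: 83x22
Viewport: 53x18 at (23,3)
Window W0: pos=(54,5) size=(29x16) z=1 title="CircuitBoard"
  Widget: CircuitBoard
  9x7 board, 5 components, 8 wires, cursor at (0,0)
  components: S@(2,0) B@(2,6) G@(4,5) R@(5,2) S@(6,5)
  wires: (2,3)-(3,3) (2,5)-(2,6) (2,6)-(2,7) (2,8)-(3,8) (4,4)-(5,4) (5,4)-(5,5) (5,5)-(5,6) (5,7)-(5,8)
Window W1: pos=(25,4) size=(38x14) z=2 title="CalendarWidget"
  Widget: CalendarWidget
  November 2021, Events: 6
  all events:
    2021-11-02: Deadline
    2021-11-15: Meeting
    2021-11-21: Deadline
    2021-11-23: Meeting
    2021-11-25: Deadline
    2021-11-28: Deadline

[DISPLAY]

                                                     
  ┏━━━━━━━━━━━━━━━━━━━━━━━━━━━━━━━━━━━━┓             
  ┃ CalendarWidget                     ┃━━━━━━━━━━━━━
  ┠────────────────────────────────────┨Board        
  ┃           November 2021            ┃─────────────
  ┃Mo Tu We Th Fr Sa Su                ┃ 3 4 5 6 7 8 
  ┃ 1  2*  3  4  5  6  7               ┃             
  ┃ 8  9 10 11 12 13 14                ┃             
  ┃15* 16 17 18 19 20 21*              ┃             
  ┃22 23* 24 25* 26 27 28*             ┃             
  ┃29 30                               ┃        ·    
  ┃                                    ┃        │    
  ┃                                    ┃        ·    
  ┃                                    ┃             
  ┗━━━━━━━━━━━━━━━━━━━━━━━━━━━━━━━━━━━━┛            ·
                               ┃                    │
                               ┃5           R       ·
                               ┗━━━━━━━━━━━━━━━━━━━━━


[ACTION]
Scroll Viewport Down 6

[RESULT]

  ┏━━━━━━━━━━━━━━━━━━━━━━━━━━━━━━━━━━━━┓             
  ┃ CalendarWidget                     ┃━━━━━━━━━━━━━
  ┠────────────────────────────────────┨Board        
  ┃           November 2021            ┃─────────────
  ┃Mo Tu We Th Fr Sa Su                ┃ 3 4 5 6 7 8 
  ┃ 1  2*  3  4  5  6  7               ┃             
  ┃ 8  9 10 11 12 13 14                ┃             
  ┃15* 16 17 18 19 20 21*              ┃             
  ┃22 23* 24 25* 26 27 28*             ┃             
  ┃29 30                               ┃        ·    
  ┃                                    ┃        │    
  ┃                                    ┃        ·    
  ┃                                    ┃             
  ┗━━━━━━━━━━━━━━━━━━━━━━━━━━━━━━━━━━━━┛            ·
                               ┃                    │
                               ┃5           R       ·
                               ┗━━━━━━━━━━━━━━━━━━━━━
                                                     


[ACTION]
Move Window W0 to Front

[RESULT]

  ┏━━━━━━━━━━━━━━━━━━━━━━━━━━━━━━━━━━━━┓             
  ┃ CalendarWidget             ┏━━━━━━━━━━━━━━━━━━━━━
  ┠────────────────────────────┃ CircuitBoard        
  ┃           November 2021    ┠─────────────────────
  ┃Mo Tu We Th Fr Sa Su        ┃   0 1 2 3 4 5 6 7 8 
  ┃ 1  2*  3  4  5  6  7       ┃0  [.]               
  ┃ 8  9 10 11 12 13 14        ┃                     
  ┃15* 16 17 18 19 20 21*      ┃1                    
  ┃22 23* 24 25* 26 27 28*     ┃                     
  ┃29 30                       ┃2   S           ·    
  ┃                            ┃                │    
  ┃                            ┃3               ·    
  ┃                            ┃                     
  ┗━━━━━━━━━━━━━━━━━━━━━━━━━━━━┃4                   ·
                               ┃                    │
                               ┃5           R       ·
                               ┗━━━━━━━━━━━━━━━━━━━━━
                                                     


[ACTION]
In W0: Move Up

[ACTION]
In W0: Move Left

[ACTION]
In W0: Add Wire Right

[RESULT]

  ┏━━━━━━━━━━━━━━━━━━━━━━━━━━━━━━━━━━━━┓             
  ┃ CalendarWidget             ┏━━━━━━━━━━━━━━━━━━━━━
  ┠────────────────────────────┃ CircuitBoard        
  ┃           November 2021    ┠─────────────────────
  ┃Mo Tu We Th Fr Sa Su        ┃   0 1 2 3 4 5 6 7 8 
  ┃ 1  2*  3  4  5  6  7       ┃0  [.]─ ·            
  ┃ 8  9 10 11 12 13 14        ┃                     
  ┃15* 16 17 18 19 20 21*      ┃1                    
  ┃22 23* 24 25* 26 27 28*     ┃                     
  ┃29 30                       ┃2   S           ·    
  ┃                            ┃                │    
  ┃                            ┃3               ·    
  ┃                            ┃                     
  ┗━━━━━━━━━━━━━━━━━━━━━━━━━━━━┃4                   ·
                               ┃                    │
                               ┃5           R       ·
                               ┗━━━━━━━━━━━━━━━━━━━━━
                                                     


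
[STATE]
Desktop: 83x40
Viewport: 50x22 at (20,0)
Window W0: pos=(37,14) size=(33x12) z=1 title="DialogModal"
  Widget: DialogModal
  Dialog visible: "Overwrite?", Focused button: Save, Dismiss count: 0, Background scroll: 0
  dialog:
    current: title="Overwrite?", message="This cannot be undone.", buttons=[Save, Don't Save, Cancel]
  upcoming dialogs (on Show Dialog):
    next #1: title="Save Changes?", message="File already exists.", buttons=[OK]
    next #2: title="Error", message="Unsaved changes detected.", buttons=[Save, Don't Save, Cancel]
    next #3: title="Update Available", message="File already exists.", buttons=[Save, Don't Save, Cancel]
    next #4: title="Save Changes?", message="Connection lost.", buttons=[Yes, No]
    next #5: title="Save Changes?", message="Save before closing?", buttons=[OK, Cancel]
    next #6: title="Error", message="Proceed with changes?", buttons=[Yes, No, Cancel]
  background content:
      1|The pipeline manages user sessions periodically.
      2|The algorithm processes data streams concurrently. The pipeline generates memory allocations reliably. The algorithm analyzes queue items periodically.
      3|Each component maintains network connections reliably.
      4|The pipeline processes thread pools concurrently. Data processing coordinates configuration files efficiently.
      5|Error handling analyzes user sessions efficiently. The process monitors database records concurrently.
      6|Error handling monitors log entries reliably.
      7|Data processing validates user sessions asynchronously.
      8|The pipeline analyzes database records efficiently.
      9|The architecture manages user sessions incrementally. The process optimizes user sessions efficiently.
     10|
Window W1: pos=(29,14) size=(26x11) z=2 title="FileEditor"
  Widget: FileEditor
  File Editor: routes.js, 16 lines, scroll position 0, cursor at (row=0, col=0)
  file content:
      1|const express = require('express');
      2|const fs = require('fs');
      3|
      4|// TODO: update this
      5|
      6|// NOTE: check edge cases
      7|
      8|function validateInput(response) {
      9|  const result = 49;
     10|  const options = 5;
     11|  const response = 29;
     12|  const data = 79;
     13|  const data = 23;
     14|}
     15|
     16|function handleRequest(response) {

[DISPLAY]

                                                  
                                                  
                                                  
                                                  
                                                  
                                                  
                                                  
                                                  
                                                  
                                                  
                                                  
                                                  
                                                  
                                                  
         ┏━━━━━━━━━━━━━━━━━━━━━━━━┓━━━━━━━━━━━━━━┓
         ┃ FileEditor             ┃              ┃
         ┠────────────────────────┨──────────────┨
         ┃█onst express = require▲┃ges user sessi┃
         ┃const fs = require('fs'█┃───────────┐st┃
         ┃                       ░┃ite?       │or┃
         ┃// TODO: update this   ░┃be undone. │ p┃
         ┃                       ░┃Save   Canc│se┃


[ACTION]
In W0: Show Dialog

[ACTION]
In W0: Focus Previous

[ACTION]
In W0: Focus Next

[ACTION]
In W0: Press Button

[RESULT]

                                                  
                                                  
                                                  
                                                  
                                                  
                                                  
                                                  
                                                  
                                                  
                                                  
                                                  
                                                  
                                                  
                                                  
         ┏━━━━━━━━━━━━━━━━━━━━━━━━┓━━━━━━━━━━━━━━┓
         ┃ FileEditor             ┃              ┃
         ┠────────────────────────┨──────────────┨
         ┃█onst express = require▲┃ges user sessi┃
         ┃const fs = require('fs'█┃cesses data st┃
         ┃                       ░┃intains networ┃
         ┃// TODO: update this   ░┃esses thread p┃
         ┃                       ░┃alyzes user se┃


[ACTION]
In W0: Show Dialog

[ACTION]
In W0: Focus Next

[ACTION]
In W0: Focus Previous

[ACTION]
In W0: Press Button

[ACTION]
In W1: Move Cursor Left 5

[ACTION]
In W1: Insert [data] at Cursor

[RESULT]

                                                  
                                                  
                                                  
                                                  
                                                  
                                                  
                                                  
                                                  
                                                  
                                                  
                                                  
                                                  
                                                  
                                                  
         ┏━━━━━━━━━━━━━━━━━━━━━━━━┓━━━━━━━━━━━━━━┓
         ┃ FileEditor             ┃              ┃
         ┠────────────────────────┨──────────────┨
         ┃data█onst express = req▲┃ges user sessi┃
         ┃const fs = require('fs'█┃cesses data st┃
         ┃                       ░┃intains networ┃
         ┃// TODO: update this   ░┃esses thread p┃
         ┃                       ░┃alyzes user se┃
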